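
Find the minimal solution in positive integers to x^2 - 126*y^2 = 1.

First expand sqrt(126) as a continued fraction. With x_i = (sqrt(126) + m_i)/d_i and (m_0, d_0) = (0, 1): a_0 = floor(sqrt(126)) = 11, since 11^2 = 121 <= 126 < 144 = 12^2.
Iterate m_{i+1} = d_i*a_i - m_i, d_{i+1} = (126 - m_{i+1}^2)/d_i, a_{i+1} = floor((a_0 + m_{i+1})/d_{i+1}):
  m_1 = 1*11 - 0 = 11, d_1 = (126 - 11^2)/1 = 5/1 = 5, a_1 = floor((11 + 11)/5) = 4.
  m_2 = 5*4 - 11 = 9, d_2 = (126 - 9^2)/5 = 45/5 = 9, a_2 = floor((11 + 9)/9) = 2.
  m_3 = 9*2 - 9 = 9, d_3 = (126 - 9^2)/9 = 45/9 = 5, a_3 = floor((11 + 9)/5) = 4.
  m_4 = 5*4 - 9 = 11, d_4 = (126 - 11^2)/5 = 5/5 = 1, a_4 = floor((11 + 11)/1) = 22.
  m_5 = 1*22 - 11 = 11, d_5 = (126 - 11^2)/1 = 5/1 = 5: (m_5, d_5) = (m_1, d_1) = (11, 5), so from here the quotients repeat a_1, ..., a_4; the period length is 4.
So sqrt(126) = [11; (4, 2, 4, 22)] with period length k = 4.
k is even, so the fundamental solution of x^2 - 126y^2 = 1 is (p_{k-1}, q_{k-1}) = (p_3, q_3); compute convergents through index 3.
Convergents (p_i = a_i*p_{i-1} + p_{i-2}, q_i = a_i*q_{i-1} + q_{i-2} with p_{-2}=0, p_{-1}=1, q_{-2}=1, q_{-1}=0):
  i=0: a_0=11, p_0 = 11*1 + 0 = 11, q_0 = 11*0 + 1 = 1.
  i=1: a_1=4, p_1 = 4*11 + 1 = 45, q_1 = 4*1 + 0 = 4.
  i=2: a_2=2, p_2 = 2*45 + 11 = 101, q_2 = 2*4 + 1 = 9.
  i=3: a_3=4, p_3 = 4*101 + 45 = 449, q_3 = 4*9 + 4 = 40.
Check: 449^2 - 126*40^2 = 201601 - 201600 = 1, so (x, y) = (449, 40) solves the equation, and by the theorem it is the least positive solution.

(x, y) = (449, 40)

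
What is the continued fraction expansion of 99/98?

[1; 98]

Run the Euclidean algorithm on 99 and 98; the successive quotients are the partial quotients a_0, a_1, ... (each step inverts the fractional part left over by the previous one):
  99 = 1*98 + 1, so a_0 = 1.
  98 = 98*1 + 0, so a_1 = 98.
The remainder reaches 0 after 2 divisions, so the expansion has 2 partial quotients, read off in order.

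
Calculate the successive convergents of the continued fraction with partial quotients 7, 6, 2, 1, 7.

Using the convergent recurrence p_i = a_i*p_{i-1} + p_{i-2}, q_i = a_i*q_{i-1} + q_{i-2} with p_{-2}=0, p_{-1}=1, q_{-2}=1, q_{-1}=0:
  i=0: a_0=7, p_0 = 7*1 + 0 = 7, q_0 = 7*0 + 1 = 1.
  i=1: a_1=6, p_1 = 6*7 + 1 = 43, q_1 = 6*1 + 0 = 6.
  i=2: a_2=2, p_2 = 2*43 + 7 = 93, q_2 = 2*6 + 1 = 13.
  i=3: a_3=1, p_3 = 1*93 + 43 = 136, q_3 = 1*13 + 6 = 19.
  i=4: a_4=7, p_4 = 7*136 + 93 = 1045, q_4 = 7*19 + 13 = 146.

7/1, 43/6, 93/13, 136/19, 1045/146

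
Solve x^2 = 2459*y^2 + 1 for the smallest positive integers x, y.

(x, y) = (710650, 14331)

First expand sqrt(2459) as a continued fraction. With x_i = (sqrt(2459) + m_i)/d_i and (m_0, d_0) = (0, 1): a_0 = floor(sqrt(2459)) = 49, since 49^2 = 2401 <= 2459 < 2500 = 50^2.
Iterate m_{i+1} = d_i*a_i - m_i, d_{i+1} = (2459 - m_{i+1}^2)/d_i, a_{i+1} = floor((a_0 + m_{i+1})/d_{i+1}):
  m_1 = 1*49 - 0 = 49, d_1 = (2459 - 49^2)/1 = 58/1 = 58, a_1 = floor((49 + 49)/58) = 1.
  m_2 = 58*1 - 49 = 9, d_2 = (2459 - 9^2)/58 = 2378/58 = 41, a_2 = floor((49 + 9)/41) = 1.
  m_3 = 41*1 - 9 = 32, d_3 = (2459 - 32^2)/41 = 1435/41 = 35, a_3 = floor((49 + 32)/35) = 2.
  m_4 = 35*2 - 32 = 38, d_4 = (2459 - 38^2)/35 = 1015/35 = 29, a_4 = floor((49 + 38)/29) = 3.
  m_5 = 29*3 - 38 = 49, d_5 = (2459 - 49^2)/29 = 58/29 = 2, a_5 = floor((49 + 49)/2) = 49.
  m_6 = 2*49 - 49 = 49, d_6 = (2459 - 49^2)/2 = 58/2 = 29, a_6 = floor((49 + 49)/29) = 3.
  m_7 = 29*3 - 49 = 38, d_7 = (2459 - 38^2)/29 = 1015/29 = 35, a_7 = floor((49 + 38)/35) = 2.
  m_8 = 35*2 - 38 = 32, d_8 = (2459 - 32^2)/35 = 1435/35 = 41, a_8 = floor((49 + 32)/41) = 1.
  m_9 = 41*1 - 32 = 9, d_9 = (2459 - 9^2)/41 = 2378/41 = 58, a_9 = floor((49 + 9)/58) = 1.
  m_10 = 58*1 - 9 = 49, d_10 = (2459 - 49^2)/58 = 58/58 = 1, a_10 = floor((49 + 49)/1) = 98.
  m_11 = 1*98 - 49 = 49, d_11 = (2459 - 49^2)/1 = 58/1 = 58: (m_11, d_11) = (m_1, d_1) = (49, 58), so from here the quotients repeat a_1, ..., a_10; the period length is 10.
So sqrt(2459) = [49; (1, 1, 2, 3, 49, 3, 2, 1, 1, 98)] with period length k = 10.
k is even, so the fundamental solution of x^2 - 2459y^2 = 1 is (p_{k-1}, q_{k-1}) = (p_9, q_9); compute convergents through index 9.
Convergents (p_i = a_i*p_{i-1} + p_{i-2}, q_i = a_i*q_{i-1} + q_{i-2} with p_{-2}=0, p_{-1}=1, q_{-2}=1, q_{-1}=0):
  i=0: a_0=49, p_0 = 49*1 + 0 = 49, q_0 = 49*0 + 1 = 1.
  i=1: a_1=1, p_1 = 1*49 + 1 = 50, q_1 = 1*1 + 0 = 1.
  i=2: a_2=1, p_2 = 1*50 + 49 = 99, q_2 = 1*1 + 1 = 2.
  i=3: a_3=2, p_3 = 2*99 + 50 = 248, q_3 = 2*2 + 1 = 5.
  i=4: a_4=3, p_4 = 3*248 + 99 = 843, q_4 = 3*5 + 2 = 17.
  i=5: a_5=49, p_5 = 49*843 + 248 = 41555, q_5 = 49*17 + 5 = 838.
  i=6: a_6=3, p_6 = 3*41555 + 843 = 125508, q_6 = 3*838 + 17 = 2531.
  i=7: a_7=2, p_7 = 2*125508 + 41555 = 292571, q_7 = 2*2531 + 838 = 5900.
  i=8: a_8=1, p_8 = 1*292571 + 125508 = 418079, q_8 = 1*5900 + 2531 = 8431.
  i=9: a_9=1, p_9 = 1*418079 + 292571 = 710650, q_9 = 1*8431 + 5900 = 14331.
Check: 710650^2 - 2459*14331^2 = 505023422500 - 505023422499 = 1, so (x, y) = (710650, 14331) solves the equation, and by the theorem it is the least positive solution.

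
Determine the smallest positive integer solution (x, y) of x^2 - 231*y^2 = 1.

(x, y) = (76, 5)

First expand sqrt(231) as a continued fraction. With x_i = (sqrt(231) + m_i)/d_i and (m_0, d_0) = (0, 1): a_0 = floor(sqrt(231)) = 15, since 15^2 = 225 <= 231 < 256 = 16^2.
Iterate m_{i+1} = d_i*a_i - m_i, d_{i+1} = (231 - m_{i+1}^2)/d_i, a_{i+1} = floor((a_0 + m_{i+1})/d_{i+1}):
  m_1 = 1*15 - 0 = 15, d_1 = (231 - 15^2)/1 = 6/1 = 6, a_1 = floor((15 + 15)/6) = 5.
  m_2 = 6*5 - 15 = 15, d_2 = (231 - 15^2)/6 = 6/6 = 1, a_2 = floor((15 + 15)/1) = 30.
  m_3 = 1*30 - 15 = 15, d_3 = (231 - 15^2)/1 = 6/1 = 6: (m_3, d_3) = (m_1, d_1) = (15, 6), so from here the quotients repeat a_1, a_2; the period length is 2.
So sqrt(231) = [15; (5, 30)] with period length k = 2.
k is even, so the fundamental solution of x^2 - 231y^2 = 1 is (p_{k-1}, q_{k-1}) = (p_1, q_1); compute convergents through index 1.
Convergents (p_i = a_i*p_{i-1} + p_{i-2}, q_i = a_i*q_{i-1} + q_{i-2} with p_{-2}=0, p_{-1}=1, q_{-2}=1, q_{-1}=0):
  i=0: a_0=15, p_0 = 15*1 + 0 = 15, q_0 = 15*0 + 1 = 1.
  i=1: a_1=5, p_1 = 5*15 + 1 = 76, q_1 = 5*1 + 0 = 5.
Check: 76^2 - 231*5^2 = 5776 - 5775 = 1, so (x, y) = (76, 5) solves the equation, and by the theorem it is the least positive solution.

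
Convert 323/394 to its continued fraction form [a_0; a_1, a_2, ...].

[0; 1, 4, 1, 1, 4, 1, 1, 3]

Run the Euclidean algorithm on 323 and 394; the successive quotients are the partial quotients a_0, a_1, ... (each step inverts the fractional part left over by the previous one):
  323 = 0*394 + 323, so a_0 = 0.
  394 = 1*323 + 71, so a_1 = 1.
  323 = 4*71 + 39, so a_2 = 4.
  71 = 1*39 + 32, so a_3 = 1.
  39 = 1*32 + 7, so a_4 = 1.
  32 = 4*7 + 4, so a_5 = 4.
  7 = 1*4 + 3, so a_6 = 1.
  4 = 1*3 + 1, so a_7 = 1.
  3 = 3*1 + 0, so a_8 = 3.
The remainder reaches 0 after 9 divisions, so the expansion has 9 partial quotients, read off in order.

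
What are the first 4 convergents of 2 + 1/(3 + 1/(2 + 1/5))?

Using the convergent recurrence p_i = a_i*p_{i-1} + p_{i-2}, q_i = a_i*q_{i-1} + q_{i-2} with p_{-2}=0, p_{-1}=1, q_{-2}=1, q_{-1}=0:
  i=0: a_0=2, p_0 = 2*1 + 0 = 2, q_0 = 2*0 + 1 = 1.
  i=1: a_1=3, p_1 = 3*2 + 1 = 7, q_1 = 3*1 + 0 = 3.
  i=2: a_2=2, p_2 = 2*7 + 2 = 16, q_2 = 2*3 + 1 = 7.
  i=3: a_3=5, p_3 = 5*16 + 7 = 87, q_3 = 5*7 + 3 = 38.

2/1, 7/3, 16/7, 87/38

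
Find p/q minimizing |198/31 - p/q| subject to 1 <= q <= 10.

51/8

Expand x = 198/31 as a continued fraction with the Euclidean algorithm:
  198 = 6*31 + 12, so a_0 = 6.
  31 = 2*12 + 7, so a_1 = 2.
  12 = 1*7 + 5, so a_2 = 1.
  7 = 1*5 + 2, so a_3 = 1.
  5 = 2*2 + 1, so a_4 = 2.
  2 = 2*1 + 0, so a_5 = 2.
so x = [6; 2, 1, 1, 2, 2].
Convergents (p_i = a_i*p_{i-1} + p_{i-2}, q_i = a_i*q_{i-1} + q_{i-2} with p_{-2}=0, p_{-1}=1, q_{-2}=1, q_{-1}=0), until the denominator exceeds 10:
  i=0: a_0=6, p_0 = 6*1 + 0 = 6, q_0 = 6*0 + 1 = 1.
  i=1: a_1=2, p_1 = 2*6 + 1 = 13, q_1 = 2*1 + 0 = 2.
  i=2: a_2=1, p_2 = 1*13 + 6 = 19, q_2 = 1*2 + 1 = 3.
  i=3: a_3=1, p_3 = 1*19 + 13 = 32, q_3 = 1*3 + 2 = 5.
  i=4: a_4=2, p_4 = 2*32 + 19 = 83, q_4 = 2*5 + 3 = 13.
q_4 = 13 > 10, so the last convergent with denominator <= 10 is p_3/q_3 = 32/5.
The closest fraction with denominator <= 10 is either p_3/q_3 or the intermediate fraction (k*p_3 + p_2)/(k*q_3 + q_2) with the largest k >= 1 whose denominator stays <= 10; these approach x as k grows, and every other convergent or intermediate fraction in range is farther away.
Largest k: floor((10 - q_2)/q_3) = floor((10 - 3)/5) = 1.
That gives (1*32 + 19)/(1*5 + 3) = 51/8.
Compare the errors: |x - 32/5| = |198*5 - 32*31|/(31*5) = 2/155, and |x - 51/8| = |198*8 - 51*31|/(31*8) = 3/248.
Cross-multiplying, 3*155 = 465 < 496 = 2*248, so 3/248 is smaller: the intermediate fraction 51/8 is closer to x than 32/5.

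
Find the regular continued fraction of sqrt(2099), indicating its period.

Write x_i = (sqrt(2099) + m_i)/d_i with (m_0, d_0) = (0, 1). a_0 = floor(sqrt(2099)) = 45, since 45^2 = 2025 <= 2099 < 2116 = 46^2.
Iterate m_{i+1} = d_i*a_i - m_i, d_{i+1} = (2099 - m_{i+1}^2)/d_i, a_{i+1} = floor((a_0 + m_{i+1})/d_{i+1}):
  m_1 = 1*45 - 0 = 45, d_1 = (2099 - 45^2)/1 = 74/1 = 74, a_1 = floor((45 + 45)/74) = 1.
  m_2 = 74*1 - 45 = 29, d_2 = (2099 - 29^2)/74 = 1258/74 = 17, a_2 = floor((45 + 29)/17) = 4.
  m_3 = 17*4 - 29 = 39, d_3 = (2099 - 39^2)/17 = 578/17 = 34, a_3 = floor((45 + 39)/34) = 2.
  m_4 = 34*2 - 39 = 29, d_4 = (2099 - 29^2)/34 = 1258/34 = 37, a_4 = floor((45 + 29)/37) = 2.
  m_5 = 37*2 - 29 = 45, d_5 = (2099 - 45^2)/37 = 74/37 = 2, a_5 = floor((45 + 45)/2) = 45.
  m_6 = 2*45 - 45 = 45, d_6 = (2099 - 45^2)/2 = 74/2 = 37, a_6 = floor((45 + 45)/37) = 2.
  m_7 = 37*2 - 45 = 29, d_7 = (2099 - 29^2)/37 = 1258/37 = 34, a_7 = floor((45 + 29)/34) = 2.
  m_8 = 34*2 - 29 = 39, d_8 = (2099 - 39^2)/34 = 578/34 = 17, a_8 = floor((45 + 39)/17) = 4.
  m_9 = 17*4 - 39 = 29, d_9 = (2099 - 29^2)/17 = 1258/17 = 74, a_9 = floor((45 + 29)/74) = 1.
  m_10 = 74*1 - 29 = 45, d_10 = (2099 - 45^2)/74 = 74/74 = 1, a_10 = floor((45 + 45)/1) = 90.
  m_11 = 1*90 - 45 = 45, d_11 = (2099 - 45^2)/1 = 74/1 = 74: (m_11, d_11) = (m_1, d_1) = (45, 74), so from here the quotients repeat a_1, ..., a_10; the period length is 10.
Hence the expansion of sqrt(2099) is a_0 = 45 followed by the repeating block 1, 4, 2, 2, 45, 2, 2, 4, 1, 90 (period 10).

[45; (1, 4, 2, 2, 45, 2, 2, 4, 1, 90)]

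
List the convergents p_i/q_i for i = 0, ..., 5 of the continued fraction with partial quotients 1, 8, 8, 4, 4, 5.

1/1, 9/8, 73/65, 301/268, 1277/1137, 6686/5953

Using the convergent recurrence p_i = a_i*p_{i-1} + p_{i-2}, q_i = a_i*q_{i-1} + q_{i-2} with p_{-2}=0, p_{-1}=1, q_{-2}=1, q_{-1}=0:
  i=0: a_0=1, p_0 = 1*1 + 0 = 1, q_0 = 1*0 + 1 = 1.
  i=1: a_1=8, p_1 = 8*1 + 1 = 9, q_1 = 8*1 + 0 = 8.
  i=2: a_2=8, p_2 = 8*9 + 1 = 73, q_2 = 8*8 + 1 = 65.
  i=3: a_3=4, p_3 = 4*73 + 9 = 301, q_3 = 4*65 + 8 = 268.
  i=4: a_4=4, p_4 = 4*301 + 73 = 1277, q_4 = 4*268 + 65 = 1137.
  i=5: a_5=5, p_5 = 5*1277 + 301 = 6686, q_5 = 5*1137 + 268 = 5953.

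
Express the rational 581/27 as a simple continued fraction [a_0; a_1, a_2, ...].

Run the Euclidean algorithm on 581 and 27; the successive quotients are the partial quotients a_0, a_1, ... (each step inverts the fractional part left over by the previous one):
  581 = 21*27 + 14, so a_0 = 21.
  27 = 1*14 + 13, so a_1 = 1.
  14 = 1*13 + 1, so a_2 = 1.
  13 = 13*1 + 0, so a_3 = 13.
The remainder reaches 0 after 4 divisions, so the expansion has 4 partial quotients, read off in order.

[21; 1, 1, 13]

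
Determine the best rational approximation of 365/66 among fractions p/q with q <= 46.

Expand x = 365/66 as a continued fraction with the Euclidean algorithm:
  365 = 5*66 + 35, so a_0 = 5.
  66 = 1*35 + 31, so a_1 = 1.
  35 = 1*31 + 4, so a_2 = 1.
  31 = 7*4 + 3, so a_3 = 7.
  4 = 1*3 + 1, so a_4 = 1.
  3 = 3*1 + 0, so a_5 = 3.
so x = [5; 1, 1, 7, 1, 3].
Convergents (p_i = a_i*p_{i-1} + p_{i-2}, q_i = a_i*q_{i-1} + q_{i-2} with p_{-2}=0, p_{-1}=1, q_{-2}=1, q_{-1}=0), until the denominator exceeds 46:
  i=0: a_0=5, p_0 = 5*1 + 0 = 5, q_0 = 5*0 + 1 = 1.
  i=1: a_1=1, p_1 = 1*5 + 1 = 6, q_1 = 1*1 + 0 = 1.
  i=2: a_2=1, p_2 = 1*6 + 5 = 11, q_2 = 1*1 + 1 = 2.
  i=3: a_3=7, p_3 = 7*11 + 6 = 83, q_3 = 7*2 + 1 = 15.
  i=4: a_4=1, p_4 = 1*83 + 11 = 94, q_4 = 1*15 + 2 = 17.
  i=5: a_5=3, p_5 = 3*94 + 83 = 365, q_5 = 3*17 + 15 = 66.
q_5 = 66 > 46, so the last convergent with denominator <= 46 is p_4/q_4 = 94/17.
The closest fraction with denominator <= 46 is either p_4/q_4 or the intermediate fraction (k*p_4 + p_3)/(k*q_4 + q_3) with the largest k >= 1 whose denominator stays <= 46; these approach x as k grows, and every other convergent or intermediate fraction in range is farther away.
Largest k: floor((46 - q_3)/q_4) = floor((46 - 15)/17) = 1.
That gives (1*94 + 83)/(1*17 + 15) = 177/32.
Compare the errors: |x - 94/17| = |365*17 - 94*66|/(66*17) = 1/1122, and |x - 177/32| = |365*32 - 177*66|/(66*32) = 2/2112.
Cross-multiplying, 1*2112 = 2112 < 2244 = 2*1122, so 1/1122 is smaller: the convergent 94/17 is closer to x than 177/32.

94/17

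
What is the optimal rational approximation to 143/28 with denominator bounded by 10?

Expand x = 143/28 as a continued fraction with the Euclidean algorithm:
  143 = 5*28 + 3, so a_0 = 5.
  28 = 9*3 + 1, so a_1 = 9.
  3 = 3*1 + 0, so a_2 = 3.
so x = [5; 9, 3].
Convergents (p_i = a_i*p_{i-1} + p_{i-2}, q_i = a_i*q_{i-1} + q_{i-2} with p_{-2}=0, p_{-1}=1, q_{-2}=1, q_{-1}=0), until the denominator exceeds 10:
  i=0: a_0=5, p_0 = 5*1 + 0 = 5, q_0 = 5*0 + 1 = 1.
  i=1: a_1=9, p_1 = 9*5 + 1 = 46, q_1 = 9*1 + 0 = 9.
  i=2: a_2=3, p_2 = 3*46 + 5 = 143, q_2 = 3*9 + 1 = 28.
q_2 = 28 > 10, so the last convergent with denominator <= 10 is p_1/q_1 = 46/9.
The closest fraction with denominator <= 10 is either p_1/q_1 or the intermediate fraction (k*p_1 + p_0)/(k*q_1 + q_0) with the largest k >= 1 whose denominator stays <= 10; these approach x as k grows, and every other convergent or intermediate fraction in range is farther away.
Largest k: floor((10 - q_0)/q_1) = floor((10 - 1)/9) = 1.
That gives (1*46 + 5)/(1*9 + 1) = 51/10.
Compare the errors: |x - 46/9| = |143*9 - 46*28|/(28*9) = 1/252, and |x - 51/10| = |143*10 - 51*28|/(28*10) = 2/280.
Cross-multiplying, 1*280 = 280 < 504 = 2*252, so 1/252 is smaller: the convergent 46/9 is closer to x than 51/10.

46/9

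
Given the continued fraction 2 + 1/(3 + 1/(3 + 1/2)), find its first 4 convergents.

2/1, 7/3, 23/10, 53/23

Using the convergent recurrence p_i = a_i*p_{i-1} + p_{i-2}, q_i = a_i*q_{i-1} + q_{i-2} with p_{-2}=0, p_{-1}=1, q_{-2}=1, q_{-1}=0:
  i=0: a_0=2, p_0 = 2*1 + 0 = 2, q_0 = 2*0 + 1 = 1.
  i=1: a_1=3, p_1 = 3*2 + 1 = 7, q_1 = 3*1 + 0 = 3.
  i=2: a_2=3, p_2 = 3*7 + 2 = 23, q_2 = 3*3 + 1 = 10.
  i=3: a_3=2, p_3 = 2*23 + 7 = 53, q_3 = 2*10 + 3 = 23.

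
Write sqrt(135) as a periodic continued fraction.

Write x_i = (sqrt(135) + m_i)/d_i with (m_0, d_0) = (0, 1). a_0 = floor(sqrt(135)) = 11, since 11^2 = 121 <= 135 < 144 = 12^2.
Iterate m_{i+1} = d_i*a_i - m_i, d_{i+1} = (135 - m_{i+1}^2)/d_i, a_{i+1} = floor((a_0 + m_{i+1})/d_{i+1}):
  m_1 = 1*11 - 0 = 11, d_1 = (135 - 11^2)/1 = 14/1 = 14, a_1 = floor((11 + 11)/14) = 1.
  m_2 = 14*1 - 11 = 3, d_2 = (135 - 3^2)/14 = 126/14 = 9, a_2 = floor((11 + 3)/9) = 1.
  m_3 = 9*1 - 3 = 6, d_3 = (135 - 6^2)/9 = 99/9 = 11, a_3 = floor((11 + 6)/11) = 1.
  m_4 = 11*1 - 6 = 5, d_4 = (135 - 5^2)/11 = 110/11 = 10, a_4 = floor((11 + 5)/10) = 1.
  m_5 = 10*1 - 5 = 5, d_5 = (135 - 5^2)/10 = 110/10 = 11, a_5 = floor((11 + 5)/11) = 1.
  m_6 = 11*1 - 5 = 6, d_6 = (135 - 6^2)/11 = 99/11 = 9, a_6 = floor((11 + 6)/9) = 1.
  m_7 = 9*1 - 6 = 3, d_7 = (135 - 3^2)/9 = 126/9 = 14, a_7 = floor((11 + 3)/14) = 1.
  m_8 = 14*1 - 3 = 11, d_8 = (135 - 11^2)/14 = 14/14 = 1, a_8 = floor((11 + 11)/1) = 22.
  m_9 = 1*22 - 11 = 11, d_9 = (135 - 11^2)/1 = 14/1 = 14: (m_9, d_9) = (m_1, d_1) = (11, 14), so from here the quotients repeat a_1, ..., a_8; the period length is 8.
Hence the expansion of sqrt(135) is a_0 = 11 followed by the repeating block 1, 1, 1, 1, 1, 1, 1, 22 (period 8).

[11; (1, 1, 1, 1, 1, 1, 1, 22)]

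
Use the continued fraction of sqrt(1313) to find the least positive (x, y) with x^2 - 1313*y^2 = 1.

(x, y) = (758913, 20944)

First expand sqrt(1313) as a continued fraction. With x_i = (sqrt(1313) + m_i)/d_i and (m_0, d_0) = (0, 1): a_0 = floor(sqrt(1313)) = 36, since 36^2 = 1296 <= 1313 < 1369 = 37^2.
Iterate m_{i+1} = d_i*a_i - m_i, d_{i+1} = (1313 - m_{i+1}^2)/d_i, a_{i+1} = floor((a_0 + m_{i+1})/d_{i+1}):
  m_1 = 1*36 - 0 = 36, d_1 = (1313 - 36^2)/1 = 17/1 = 17, a_1 = floor((36 + 36)/17) = 4.
  m_2 = 17*4 - 36 = 32, d_2 = (1313 - 32^2)/17 = 289/17 = 17, a_2 = floor((36 + 32)/17) = 4.
  m_3 = 17*4 - 32 = 36, d_3 = (1313 - 36^2)/17 = 17/17 = 1, a_3 = floor((36 + 36)/1) = 72.
  m_4 = 1*72 - 36 = 36, d_4 = (1313 - 36^2)/1 = 17/1 = 17: (m_4, d_4) = (m_1, d_1) = (36, 17), so from here the quotients repeat a_1, ..., a_3; the period length is 3.
So sqrt(1313) = [36; (4, 4, 72)] with period length k = 3.
k is odd, so (p_{k-1}, q_{k-1}) only solves x^2 - 1313y^2 = -1 and the fundamental solution of x^2 - 1313y^2 = 1 is (p_{2k-1}, q_{2k-1}) = (p_5, q_5); compute convergents through index 5, running through the period twice.
Convergents (p_i = a_i*p_{i-1} + p_{i-2}, q_i = a_i*q_{i-1} + q_{i-2} with p_{-2}=0, p_{-1}=1, q_{-2}=1, q_{-1}=0):
  i=0: a_0=36, p_0 = 36*1 + 0 = 36, q_0 = 36*0 + 1 = 1.
  i=1: a_1=4, p_1 = 4*36 + 1 = 145, q_1 = 4*1 + 0 = 4.
  i=2: a_2=4, p_2 = 4*145 + 36 = 616, q_2 = 4*4 + 1 = 17.
  i=3: a_3=72, p_3 = 72*616 + 145 = 44497, q_3 = 72*17 + 4 = 1228.
  i=4: a_4=4, p_4 = 4*44497 + 616 = 178604, q_4 = 4*1228 + 17 = 4929.
  i=5: a_5=4, p_5 = 4*178604 + 44497 = 758913, q_5 = 4*4929 + 1228 = 20944.
Indeed p_2^2 - 1313*q_2^2 = 379456 - 379457 = -1, not +1.
Check: 758913^2 - 1313*20944^2 = 575948941569 - 575948941568 = 1, so (x, y) = (758913, 20944) solves the equation, and by the theorem it is the least positive solution.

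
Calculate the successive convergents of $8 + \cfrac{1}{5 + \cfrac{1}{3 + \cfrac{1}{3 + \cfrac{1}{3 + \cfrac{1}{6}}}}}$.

8/1, 41/5, 131/16, 434/53, 1433/175, 9032/1103

Using the convergent recurrence p_i = a_i*p_{i-1} + p_{i-2}, q_i = a_i*q_{i-1} + q_{i-2} with p_{-2}=0, p_{-1}=1, q_{-2}=1, q_{-1}=0:
  i=0: a_0=8, p_0 = 8*1 + 0 = 8, q_0 = 8*0 + 1 = 1.
  i=1: a_1=5, p_1 = 5*8 + 1 = 41, q_1 = 5*1 + 0 = 5.
  i=2: a_2=3, p_2 = 3*41 + 8 = 131, q_2 = 3*5 + 1 = 16.
  i=3: a_3=3, p_3 = 3*131 + 41 = 434, q_3 = 3*16 + 5 = 53.
  i=4: a_4=3, p_4 = 3*434 + 131 = 1433, q_4 = 3*53 + 16 = 175.
  i=5: a_5=6, p_5 = 6*1433 + 434 = 9032, q_5 = 6*175 + 53 = 1103.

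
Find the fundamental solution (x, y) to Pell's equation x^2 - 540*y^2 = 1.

(x, y) = (119071, 5124)

First expand sqrt(540) as a continued fraction. With x_i = (sqrt(540) + m_i)/d_i and (m_0, d_0) = (0, 1): a_0 = floor(sqrt(540)) = 23, since 23^2 = 529 <= 540 < 576 = 24^2.
Iterate m_{i+1} = d_i*a_i - m_i, d_{i+1} = (540 - m_{i+1}^2)/d_i, a_{i+1} = floor((a_0 + m_{i+1})/d_{i+1}):
  m_1 = 1*23 - 0 = 23, d_1 = (540 - 23^2)/1 = 11/1 = 11, a_1 = floor((23 + 23)/11) = 4.
  m_2 = 11*4 - 23 = 21, d_2 = (540 - 21^2)/11 = 99/11 = 9, a_2 = floor((23 + 21)/9) = 4.
  m_3 = 9*4 - 21 = 15, d_3 = (540 - 15^2)/9 = 315/9 = 35, a_3 = floor((23 + 15)/35) = 1.
  m_4 = 35*1 - 15 = 20, d_4 = (540 - 20^2)/35 = 140/35 = 4, a_4 = floor((23 + 20)/4) = 10.
  m_5 = 4*10 - 20 = 20, d_5 = (540 - 20^2)/4 = 140/4 = 35, a_5 = floor((23 + 20)/35) = 1.
  m_6 = 35*1 - 20 = 15, d_6 = (540 - 15^2)/35 = 315/35 = 9, a_6 = floor((23 + 15)/9) = 4.
  m_7 = 9*4 - 15 = 21, d_7 = (540 - 21^2)/9 = 99/9 = 11, a_7 = floor((23 + 21)/11) = 4.
  m_8 = 11*4 - 21 = 23, d_8 = (540 - 23^2)/11 = 11/11 = 1, a_8 = floor((23 + 23)/1) = 46.
  m_9 = 1*46 - 23 = 23, d_9 = (540 - 23^2)/1 = 11/1 = 11: (m_9, d_9) = (m_1, d_1) = (23, 11), so from here the quotients repeat a_1, ..., a_8; the period length is 8.
So sqrt(540) = [23; (4, 4, 1, 10, 1, 4, 4, 46)] with period length k = 8.
k is even, so the fundamental solution of x^2 - 540y^2 = 1 is (p_{k-1}, q_{k-1}) = (p_7, q_7); compute convergents through index 7.
Convergents (p_i = a_i*p_{i-1} + p_{i-2}, q_i = a_i*q_{i-1} + q_{i-2} with p_{-2}=0, p_{-1}=1, q_{-2}=1, q_{-1}=0):
  i=0: a_0=23, p_0 = 23*1 + 0 = 23, q_0 = 23*0 + 1 = 1.
  i=1: a_1=4, p_1 = 4*23 + 1 = 93, q_1 = 4*1 + 0 = 4.
  i=2: a_2=4, p_2 = 4*93 + 23 = 395, q_2 = 4*4 + 1 = 17.
  i=3: a_3=1, p_3 = 1*395 + 93 = 488, q_3 = 1*17 + 4 = 21.
  i=4: a_4=10, p_4 = 10*488 + 395 = 5275, q_4 = 10*21 + 17 = 227.
  i=5: a_5=1, p_5 = 1*5275 + 488 = 5763, q_5 = 1*227 + 21 = 248.
  i=6: a_6=4, p_6 = 4*5763 + 5275 = 28327, q_6 = 4*248 + 227 = 1219.
  i=7: a_7=4, p_7 = 4*28327 + 5763 = 119071, q_7 = 4*1219 + 248 = 5124.
Check: 119071^2 - 540*5124^2 = 14177903041 - 14177903040 = 1, so (x, y) = (119071, 5124) solves the equation, and by the theorem it is the least positive solution.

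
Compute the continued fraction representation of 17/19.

[0; 1, 8, 2]

Run the Euclidean algorithm on 17 and 19; the successive quotients are the partial quotients a_0, a_1, ... (each step inverts the fractional part left over by the previous one):
  17 = 0*19 + 17, so a_0 = 0.
  19 = 1*17 + 2, so a_1 = 1.
  17 = 8*2 + 1, so a_2 = 8.
  2 = 2*1 + 0, so a_3 = 2.
The remainder reaches 0 after 4 divisions, so the expansion has 4 partial quotients, read off in order.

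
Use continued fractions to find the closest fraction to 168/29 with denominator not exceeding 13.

29/5

Expand x = 168/29 as a continued fraction with the Euclidean algorithm:
  168 = 5*29 + 23, so a_0 = 5.
  29 = 1*23 + 6, so a_1 = 1.
  23 = 3*6 + 5, so a_2 = 3.
  6 = 1*5 + 1, so a_3 = 1.
  5 = 5*1 + 0, so a_4 = 5.
so x = [5; 1, 3, 1, 5].
Convergents (p_i = a_i*p_{i-1} + p_{i-2}, q_i = a_i*q_{i-1} + q_{i-2} with p_{-2}=0, p_{-1}=1, q_{-2}=1, q_{-1}=0), until the denominator exceeds 13:
  i=0: a_0=5, p_0 = 5*1 + 0 = 5, q_0 = 5*0 + 1 = 1.
  i=1: a_1=1, p_1 = 1*5 + 1 = 6, q_1 = 1*1 + 0 = 1.
  i=2: a_2=3, p_2 = 3*6 + 5 = 23, q_2 = 3*1 + 1 = 4.
  i=3: a_3=1, p_3 = 1*23 + 6 = 29, q_3 = 1*4 + 1 = 5.
  i=4: a_4=5, p_4 = 5*29 + 23 = 168, q_4 = 5*5 + 4 = 29.
q_4 = 29 > 13, so the last convergent with denominator <= 13 is p_3/q_3 = 29/5.
The closest fraction with denominator <= 13 is either p_3/q_3 or the intermediate fraction (k*p_3 + p_2)/(k*q_3 + q_2) with the largest k >= 1 whose denominator stays <= 13; these approach x as k grows, and every other convergent or intermediate fraction in range is farther away.
Largest k: floor((13 - q_2)/q_3) = floor((13 - 4)/5) = 1.
That gives (1*29 + 23)/(1*5 + 4) = 52/9.
Compare the errors: |x - 29/5| = |168*5 - 29*29|/(29*5) = 1/145, and |x - 52/9| = |168*9 - 52*29|/(29*9) = 4/261.
Cross-multiplying, 1*261 = 261 < 580 = 4*145, so 1/145 is smaller: the convergent 29/5 is closer to x than 52/9.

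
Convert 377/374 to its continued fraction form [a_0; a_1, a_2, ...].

Run the Euclidean algorithm on 377 and 374; the successive quotients are the partial quotients a_0, a_1, ... (each step inverts the fractional part left over by the previous one):
  377 = 1*374 + 3, so a_0 = 1.
  374 = 124*3 + 2, so a_1 = 124.
  3 = 1*2 + 1, so a_2 = 1.
  2 = 2*1 + 0, so a_3 = 2.
The remainder reaches 0 after 4 divisions, so the expansion has 4 partial quotients, read off in order.

[1; 124, 1, 2]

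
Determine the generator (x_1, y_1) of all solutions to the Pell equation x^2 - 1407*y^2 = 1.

(x, y) = (3751, 100)

First expand sqrt(1407) as a continued fraction. With x_i = (sqrt(1407) + m_i)/d_i and (m_0, d_0) = (0, 1): a_0 = floor(sqrt(1407)) = 37, since 37^2 = 1369 <= 1407 < 1444 = 38^2.
Iterate m_{i+1} = d_i*a_i - m_i, d_{i+1} = (1407 - m_{i+1}^2)/d_i, a_{i+1} = floor((a_0 + m_{i+1})/d_{i+1}):
  m_1 = 1*37 - 0 = 37, d_1 = (1407 - 37^2)/1 = 38/1 = 38, a_1 = floor((37 + 37)/38) = 1.
  m_2 = 38*1 - 37 = 1, d_2 = (1407 - 1^2)/38 = 1406/38 = 37, a_2 = floor((37 + 1)/37) = 1.
  m_3 = 37*1 - 1 = 36, d_3 = (1407 - 36^2)/37 = 111/37 = 3, a_3 = floor((37 + 36)/3) = 24.
  m_4 = 3*24 - 36 = 36, d_4 = (1407 - 36^2)/3 = 111/3 = 37, a_4 = floor((37 + 36)/37) = 1.
  m_5 = 37*1 - 36 = 1, d_5 = (1407 - 1^2)/37 = 1406/37 = 38, a_5 = floor((37 + 1)/38) = 1.
  m_6 = 38*1 - 1 = 37, d_6 = (1407 - 37^2)/38 = 38/38 = 1, a_6 = floor((37 + 37)/1) = 74.
  m_7 = 1*74 - 37 = 37, d_7 = (1407 - 37^2)/1 = 38/1 = 38: (m_7, d_7) = (m_1, d_1) = (37, 38), so from here the quotients repeat a_1, ..., a_6; the period length is 6.
So sqrt(1407) = [37; (1, 1, 24, 1, 1, 74)] with period length k = 6.
k is even, so the fundamental solution of x^2 - 1407y^2 = 1 is (p_{k-1}, q_{k-1}) = (p_5, q_5); compute convergents through index 5.
Convergents (p_i = a_i*p_{i-1} + p_{i-2}, q_i = a_i*q_{i-1} + q_{i-2} with p_{-2}=0, p_{-1}=1, q_{-2}=1, q_{-1}=0):
  i=0: a_0=37, p_0 = 37*1 + 0 = 37, q_0 = 37*0 + 1 = 1.
  i=1: a_1=1, p_1 = 1*37 + 1 = 38, q_1 = 1*1 + 0 = 1.
  i=2: a_2=1, p_2 = 1*38 + 37 = 75, q_2 = 1*1 + 1 = 2.
  i=3: a_3=24, p_3 = 24*75 + 38 = 1838, q_3 = 24*2 + 1 = 49.
  i=4: a_4=1, p_4 = 1*1838 + 75 = 1913, q_4 = 1*49 + 2 = 51.
  i=5: a_5=1, p_5 = 1*1913 + 1838 = 3751, q_5 = 1*51 + 49 = 100.
Check: 3751^2 - 1407*100^2 = 14070001 - 14070000 = 1, so (x, y) = (3751, 100) solves the equation, and by the theorem it is the least positive solution.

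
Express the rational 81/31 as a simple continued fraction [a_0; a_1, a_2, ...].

Run the Euclidean algorithm on 81 and 31; the successive quotients are the partial quotients a_0, a_1, ... (each step inverts the fractional part left over by the previous one):
  81 = 2*31 + 19, so a_0 = 2.
  31 = 1*19 + 12, so a_1 = 1.
  19 = 1*12 + 7, so a_2 = 1.
  12 = 1*7 + 5, so a_3 = 1.
  7 = 1*5 + 2, so a_4 = 1.
  5 = 2*2 + 1, so a_5 = 2.
  2 = 2*1 + 0, so a_6 = 2.
The remainder reaches 0 after 7 divisions, so the expansion has 7 partial quotients, read off in order.

[2; 1, 1, 1, 1, 2, 2]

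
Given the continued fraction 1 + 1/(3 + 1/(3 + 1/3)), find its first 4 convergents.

1/1, 4/3, 13/10, 43/33

Using the convergent recurrence p_i = a_i*p_{i-1} + p_{i-2}, q_i = a_i*q_{i-1} + q_{i-2} with p_{-2}=0, p_{-1}=1, q_{-2}=1, q_{-1}=0:
  i=0: a_0=1, p_0 = 1*1 + 0 = 1, q_0 = 1*0 + 1 = 1.
  i=1: a_1=3, p_1 = 3*1 + 1 = 4, q_1 = 3*1 + 0 = 3.
  i=2: a_2=3, p_2 = 3*4 + 1 = 13, q_2 = 3*3 + 1 = 10.
  i=3: a_3=3, p_3 = 3*13 + 4 = 43, q_3 = 3*10 + 3 = 33.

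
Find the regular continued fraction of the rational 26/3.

Run the Euclidean algorithm on 26 and 3; the successive quotients are the partial quotients a_0, a_1, ... (each step inverts the fractional part left over by the previous one):
  26 = 8*3 + 2, so a_0 = 8.
  3 = 1*2 + 1, so a_1 = 1.
  2 = 2*1 + 0, so a_2 = 2.
The remainder reaches 0 after 3 divisions, so the expansion has 3 partial quotients, read off in order.

[8; 1, 2]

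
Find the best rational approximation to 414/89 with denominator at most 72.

307/66

Expand x = 414/89 as a continued fraction with the Euclidean algorithm:
  414 = 4*89 + 58, so a_0 = 4.
  89 = 1*58 + 31, so a_1 = 1.
  58 = 1*31 + 27, so a_2 = 1.
  31 = 1*27 + 4, so a_3 = 1.
  27 = 6*4 + 3, so a_4 = 6.
  4 = 1*3 + 1, so a_5 = 1.
  3 = 3*1 + 0, so a_6 = 3.
so x = [4; 1, 1, 1, 6, 1, 3].
Convergents (p_i = a_i*p_{i-1} + p_{i-2}, q_i = a_i*q_{i-1} + q_{i-2} with p_{-2}=0, p_{-1}=1, q_{-2}=1, q_{-1}=0), until the denominator exceeds 72:
  i=0: a_0=4, p_0 = 4*1 + 0 = 4, q_0 = 4*0 + 1 = 1.
  i=1: a_1=1, p_1 = 1*4 + 1 = 5, q_1 = 1*1 + 0 = 1.
  i=2: a_2=1, p_2 = 1*5 + 4 = 9, q_2 = 1*1 + 1 = 2.
  i=3: a_3=1, p_3 = 1*9 + 5 = 14, q_3 = 1*2 + 1 = 3.
  i=4: a_4=6, p_4 = 6*14 + 9 = 93, q_4 = 6*3 + 2 = 20.
  i=5: a_5=1, p_5 = 1*93 + 14 = 107, q_5 = 1*20 + 3 = 23.
  i=6: a_6=3, p_6 = 3*107 + 93 = 414, q_6 = 3*23 + 20 = 89.
q_6 = 89 > 72, so the last convergent with denominator <= 72 is p_5/q_5 = 107/23.
The closest fraction with denominator <= 72 is either p_5/q_5 or the intermediate fraction (k*p_5 + p_4)/(k*q_5 + q_4) with the largest k >= 1 whose denominator stays <= 72; these approach x as k grows, and every other convergent or intermediate fraction in range is farther away.
Largest k: floor((72 - q_4)/q_5) = floor((72 - 20)/23) = 2.
That gives (2*107 + 93)/(2*23 + 20) = 307/66.
Compare the errors: |x - 107/23| = |414*23 - 107*89|/(89*23) = 1/2047, and |x - 307/66| = |414*66 - 307*89|/(89*66) = 1/5874.
Cross-multiplying, 1*2047 = 2047 < 5874 = 1*5874, so 1/5874 is smaller: the intermediate fraction 307/66 is closer to x than 107/23.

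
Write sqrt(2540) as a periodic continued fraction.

Write x_i = (sqrt(2540) + m_i)/d_i with (m_0, d_0) = (0, 1). a_0 = floor(sqrt(2540)) = 50, since 50^2 = 2500 <= 2540 < 2601 = 51^2.
Iterate m_{i+1} = d_i*a_i - m_i, d_{i+1} = (2540 - m_{i+1}^2)/d_i, a_{i+1} = floor((a_0 + m_{i+1})/d_{i+1}):
  m_1 = 1*50 - 0 = 50, d_1 = (2540 - 50^2)/1 = 40/1 = 40, a_1 = floor((50 + 50)/40) = 2.
  m_2 = 40*2 - 50 = 30, d_2 = (2540 - 30^2)/40 = 1640/40 = 41, a_2 = floor((50 + 30)/41) = 1.
  m_3 = 41*1 - 30 = 11, d_3 = (2540 - 11^2)/41 = 2419/41 = 59, a_3 = floor((50 + 11)/59) = 1.
  m_4 = 59*1 - 11 = 48, d_4 = (2540 - 48^2)/59 = 236/59 = 4, a_4 = floor((50 + 48)/4) = 24.
  m_5 = 4*24 - 48 = 48, d_5 = (2540 - 48^2)/4 = 236/4 = 59, a_5 = floor((50 + 48)/59) = 1.
  m_6 = 59*1 - 48 = 11, d_6 = (2540 - 11^2)/59 = 2419/59 = 41, a_6 = floor((50 + 11)/41) = 1.
  m_7 = 41*1 - 11 = 30, d_7 = (2540 - 30^2)/41 = 1640/41 = 40, a_7 = floor((50 + 30)/40) = 2.
  m_8 = 40*2 - 30 = 50, d_8 = (2540 - 50^2)/40 = 40/40 = 1, a_8 = floor((50 + 50)/1) = 100.
  m_9 = 1*100 - 50 = 50, d_9 = (2540 - 50^2)/1 = 40/1 = 40: (m_9, d_9) = (m_1, d_1) = (50, 40), so from here the quotients repeat a_1, ..., a_8; the period length is 8.
Hence the expansion of sqrt(2540) is a_0 = 50 followed by the repeating block 2, 1, 1, 24, 1, 1, 2, 100 (period 8).

[50; (2, 1, 1, 24, 1, 1, 2, 100)]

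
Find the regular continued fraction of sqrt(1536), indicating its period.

[39; (5, 4, 1, 2, 3, 19, 3, 2, 1, 4, 5, 78)]

Write x_i = (sqrt(1536) + m_i)/d_i with (m_0, d_0) = (0, 1). a_0 = floor(sqrt(1536)) = 39, since 39^2 = 1521 <= 1536 < 1600 = 40^2.
Iterate m_{i+1} = d_i*a_i - m_i, d_{i+1} = (1536 - m_{i+1}^2)/d_i, a_{i+1} = floor((a_0 + m_{i+1})/d_{i+1}):
  m_1 = 1*39 - 0 = 39, d_1 = (1536 - 39^2)/1 = 15/1 = 15, a_1 = floor((39 + 39)/15) = 5.
  m_2 = 15*5 - 39 = 36, d_2 = (1536 - 36^2)/15 = 240/15 = 16, a_2 = floor((39 + 36)/16) = 4.
  m_3 = 16*4 - 36 = 28, d_3 = (1536 - 28^2)/16 = 752/16 = 47, a_3 = floor((39 + 28)/47) = 1.
  m_4 = 47*1 - 28 = 19, d_4 = (1536 - 19^2)/47 = 1175/47 = 25, a_4 = floor((39 + 19)/25) = 2.
  m_5 = 25*2 - 19 = 31, d_5 = (1536 - 31^2)/25 = 575/25 = 23, a_5 = floor((39 + 31)/23) = 3.
  m_6 = 23*3 - 31 = 38, d_6 = (1536 - 38^2)/23 = 92/23 = 4, a_6 = floor((39 + 38)/4) = 19.
  m_7 = 4*19 - 38 = 38, d_7 = (1536 - 38^2)/4 = 92/4 = 23, a_7 = floor((39 + 38)/23) = 3.
  m_8 = 23*3 - 38 = 31, d_8 = (1536 - 31^2)/23 = 575/23 = 25, a_8 = floor((39 + 31)/25) = 2.
  m_9 = 25*2 - 31 = 19, d_9 = (1536 - 19^2)/25 = 1175/25 = 47, a_9 = floor((39 + 19)/47) = 1.
  m_10 = 47*1 - 19 = 28, d_10 = (1536 - 28^2)/47 = 752/47 = 16, a_10 = floor((39 + 28)/16) = 4.
  m_11 = 16*4 - 28 = 36, d_11 = (1536 - 36^2)/16 = 240/16 = 15, a_11 = floor((39 + 36)/15) = 5.
  m_12 = 15*5 - 36 = 39, d_12 = (1536 - 39^2)/15 = 15/15 = 1, a_12 = floor((39 + 39)/1) = 78.
  m_13 = 1*78 - 39 = 39, d_13 = (1536 - 39^2)/1 = 15/1 = 15: (m_13, d_13) = (m_1, d_1) = (39, 15), so from here the quotients repeat a_1, ..., a_12; the period length is 12.
Hence the expansion of sqrt(1536) is a_0 = 39 followed by the repeating block 5, 4, 1, 2, 3, 19, 3, 2, 1, 4, 5, 78 (period 12).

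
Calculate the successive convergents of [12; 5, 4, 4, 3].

12/1, 61/5, 256/21, 1085/89, 3511/288

Using the convergent recurrence p_i = a_i*p_{i-1} + p_{i-2}, q_i = a_i*q_{i-1} + q_{i-2} with p_{-2}=0, p_{-1}=1, q_{-2}=1, q_{-1}=0:
  i=0: a_0=12, p_0 = 12*1 + 0 = 12, q_0 = 12*0 + 1 = 1.
  i=1: a_1=5, p_1 = 5*12 + 1 = 61, q_1 = 5*1 + 0 = 5.
  i=2: a_2=4, p_2 = 4*61 + 12 = 256, q_2 = 4*5 + 1 = 21.
  i=3: a_3=4, p_3 = 4*256 + 61 = 1085, q_3 = 4*21 + 5 = 89.
  i=4: a_4=3, p_4 = 3*1085 + 256 = 3511, q_4 = 3*89 + 21 = 288.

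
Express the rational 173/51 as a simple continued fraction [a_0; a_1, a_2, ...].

Run the Euclidean algorithm on 173 and 51; the successive quotients are the partial quotients a_0, a_1, ... (each step inverts the fractional part left over by the previous one):
  173 = 3*51 + 20, so a_0 = 3.
  51 = 2*20 + 11, so a_1 = 2.
  20 = 1*11 + 9, so a_2 = 1.
  11 = 1*9 + 2, so a_3 = 1.
  9 = 4*2 + 1, so a_4 = 4.
  2 = 2*1 + 0, so a_5 = 2.
The remainder reaches 0 after 6 divisions, so the expansion has 6 partial quotients, read off in order.

[3; 2, 1, 1, 4, 2]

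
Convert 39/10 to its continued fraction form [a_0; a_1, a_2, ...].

Run the Euclidean algorithm on 39 and 10; the successive quotients are the partial quotients a_0, a_1, ... (each step inverts the fractional part left over by the previous one):
  39 = 3*10 + 9, so a_0 = 3.
  10 = 1*9 + 1, so a_1 = 1.
  9 = 9*1 + 0, so a_2 = 9.
The remainder reaches 0 after 3 divisions, so the expansion has 3 partial quotients, read off in order.

[3; 1, 9]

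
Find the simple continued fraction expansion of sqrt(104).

Write x_i = (sqrt(104) + m_i)/d_i with (m_0, d_0) = (0, 1). a_0 = floor(sqrt(104)) = 10, since 10^2 = 100 <= 104 < 121 = 11^2.
Iterate m_{i+1} = d_i*a_i - m_i, d_{i+1} = (104 - m_{i+1}^2)/d_i, a_{i+1} = floor((a_0 + m_{i+1})/d_{i+1}):
  m_1 = 1*10 - 0 = 10, d_1 = (104 - 10^2)/1 = 4/1 = 4, a_1 = floor((10 + 10)/4) = 5.
  m_2 = 4*5 - 10 = 10, d_2 = (104 - 10^2)/4 = 4/4 = 1, a_2 = floor((10 + 10)/1) = 20.
  m_3 = 1*20 - 10 = 10, d_3 = (104 - 10^2)/1 = 4/1 = 4: (m_3, d_3) = (m_1, d_1) = (10, 4), so from here the quotients repeat a_1, a_2; the period length is 2.
Hence the expansion of sqrt(104) is a_0 = 10 followed by the repeating block 5, 20 (period 2).

[10; (5, 20)]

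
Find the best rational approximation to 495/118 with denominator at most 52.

172/41

Expand x = 495/118 as a continued fraction with the Euclidean algorithm:
  495 = 4*118 + 23, so a_0 = 4.
  118 = 5*23 + 3, so a_1 = 5.
  23 = 7*3 + 2, so a_2 = 7.
  3 = 1*2 + 1, so a_3 = 1.
  2 = 2*1 + 0, so a_4 = 2.
so x = [4; 5, 7, 1, 2].
Convergents (p_i = a_i*p_{i-1} + p_{i-2}, q_i = a_i*q_{i-1} + q_{i-2} with p_{-2}=0, p_{-1}=1, q_{-2}=1, q_{-1}=0), until the denominator exceeds 52:
  i=0: a_0=4, p_0 = 4*1 + 0 = 4, q_0 = 4*0 + 1 = 1.
  i=1: a_1=5, p_1 = 5*4 + 1 = 21, q_1 = 5*1 + 0 = 5.
  i=2: a_2=7, p_2 = 7*21 + 4 = 151, q_2 = 7*5 + 1 = 36.
  i=3: a_3=1, p_3 = 1*151 + 21 = 172, q_3 = 1*36 + 5 = 41.
  i=4: a_4=2, p_4 = 2*172 + 151 = 495, q_4 = 2*41 + 36 = 118.
q_4 = 118 > 52, so the last convergent with denominator <= 52 is p_3/q_3 = 172/41.
The closest fraction with denominator <= 52 is either p_3/q_3 or the intermediate fraction (k*p_3 + p_2)/(k*q_3 + q_2) with the largest k >= 1 whose denominator stays <= 52; these approach x as k grows, and every other convergent or intermediate fraction in range is farther away.
Largest k: floor((52 - q_2)/q_3) = floor((52 - 36)/41) = 0.
Since k = 0, no intermediate fraction beyond p_3/q_3 has denominator <= 52, so the convergent 172/41 is the closest (its error is |495*41 - 172*118|/(118*41) = 1/4838).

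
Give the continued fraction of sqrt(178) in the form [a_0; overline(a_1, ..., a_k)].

[13; overline(2, 1, 12, 1, 2, 26)]

Write x_i = (sqrt(178) + m_i)/d_i with (m_0, d_0) = (0, 1). a_0 = floor(sqrt(178)) = 13, since 13^2 = 169 <= 178 < 196 = 14^2.
Iterate m_{i+1} = d_i*a_i - m_i, d_{i+1} = (178 - m_{i+1}^2)/d_i, a_{i+1} = floor((a_0 + m_{i+1})/d_{i+1}):
  m_1 = 1*13 - 0 = 13, d_1 = (178 - 13^2)/1 = 9/1 = 9, a_1 = floor((13 + 13)/9) = 2.
  m_2 = 9*2 - 13 = 5, d_2 = (178 - 5^2)/9 = 153/9 = 17, a_2 = floor((13 + 5)/17) = 1.
  m_3 = 17*1 - 5 = 12, d_3 = (178 - 12^2)/17 = 34/17 = 2, a_3 = floor((13 + 12)/2) = 12.
  m_4 = 2*12 - 12 = 12, d_4 = (178 - 12^2)/2 = 34/2 = 17, a_4 = floor((13 + 12)/17) = 1.
  m_5 = 17*1 - 12 = 5, d_5 = (178 - 5^2)/17 = 153/17 = 9, a_5 = floor((13 + 5)/9) = 2.
  m_6 = 9*2 - 5 = 13, d_6 = (178 - 13^2)/9 = 9/9 = 1, a_6 = floor((13 + 13)/1) = 26.
  m_7 = 1*26 - 13 = 13, d_7 = (178 - 13^2)/1 = 9/1 = 9: (m_7, d_7) = (m_1, d_1) = (13, 9), so from here the quotients repeat a_1, ..., a_6; the period length is 6.
Hence the expansion of sqrt(178) is a_0 = 13 followed by the repeating block 2, 1, 12, 1, 2, 26 (period 6).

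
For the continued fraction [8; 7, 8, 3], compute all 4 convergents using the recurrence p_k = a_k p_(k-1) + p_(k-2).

Using the convergent recurrence p_i = a_i*p_{i-1} + p_{i-2}, q_i = a_i*q_{i-1} + q_{i-2} with p_{-2}=0, p_{-1}=1, q_{-2}=1, q_{-1}=0:
  i=0: a_0=8, p_0 = 8*1 + 0 = 8, q_0 = 8*0 + 1 = 1.
  i=1: a_1=7, p_1 = 7*8 + 1 = 57, q_1 = 7*1 + 0 = 7.
  i=2: a_2=8, p_2 = 8*57 + 8 = 464, q_2 = 8*7 + 1 = 57.
  i=3: a_3=3, p_3 = 3*464 + 57 = 1449, q_3 = 3*57 + 7 = 178.

8/1, 57/7, 464/57, 1449/178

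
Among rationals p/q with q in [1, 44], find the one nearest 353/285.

26/21

Expand x = 353/285 as a continued fraction with the Euclidean algorithm:
  353 = 1*285 + 68, so a_0 = 1.
  285 = 4*68 + 13, so a_1 = 4.
  68 = 5*13 + 3, so a_2 = 5.
  13 = 4*3 + 1, so a_3 = 4.
  3 = 3*1 + 0, so a_4 = 3.
so x = [1; 4, 5, 4, 3].
Convergents (p_i = a_i*p_{i-1} + p_{i-2}, q_i = a_i*q_{i-1} + q_{i-2} with p_{-2}=0, p_{-1}=1, q_{-2}=1, q_{-1}=0), until the denominator exceeds 44:
  i=0: a_0=1, p_0 = 1*1 + 0 = 1, q_0 = 1*0 + 1 = 1.
  i=1: a_1=4, p_1 = 4*1 + 1 = 5, q_1 = 4*1 + 0 = 4.
  i=2: a_2=5, p_2 = 5*5 + 1 = 26, q_2 = 5*4 + 1 = 21.
  i=3: a_3=4, p_3 = 4*26 + 5 = 109, q_3 = 4*21 + 4 = 88.
q_3 = 88 > 44, so the last convergent with denominator <= 44 is p_2/q_2 = 26/21.
The closest fraction with denominator <= 44 is either p_2/q_2 or the intermediate fraction (k*p_2 + p_1)/(k*q_2 + q_1) with the largest k >= 1 whose denominator stays <= 44; these approach x as k grows, and every other convergent or intermediate fraction in range is farther away.
Largest k: floor((44 - q_1)/q_2) = floor((44 - 4)/21) = 1.
That gives (1*26 + 5)/(1*21 + 4) = 31/25.
Compare the errors: |x - 26/21| = |353*21 - 26*285|/(285*21) = 3/5985, and |x - 31/25| = |353*25 - 31*285|/(285*25) = 10/7125.
Cross-multiplying, 3*7125 = 21375 < 59850 = 10*5985, so 3/5985 is smaller: the convergent 26/21 is closer to x than 31/25.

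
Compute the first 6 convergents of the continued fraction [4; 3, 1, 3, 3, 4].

Using the convergent recurrence p_i = a_i*p_{i-1} + p_{i-2}, q_i = a_i*q_{i-1} + q_{i-2} with p_{-2}=0, p_{-1}=1, q_{-2}=1, q_{-1}=0:
  i=0: a_0=4, p_0 = 4*1 + 0 = 4, q_0 = 4*0 + 1 = 1.
  i=1: a_1=3, p_1 = 3*4 + 1 = 13, q_1 = 3*1 + 0 = 3.
  i=2: a_2=1, p_2 = 1*13 + 4 = 17, q_2 = 1*3 + 1 = 4.
  i=3: a_3=3, p_3 = 3*17 + 13 = 64, q_3 = 3*4 + 3 = 15.
  i=4: a_4=3, p_4 = 3*64 + 17 = 209, q_4 = 3*15 + 4 = 49.
  i=5: a_5=4, p_5 = 4*209 + 64 = 900, q_5 = 4*49 + 15 = 211.

4/1, 13/3, 17/4, 64/15, 209/49, 900/211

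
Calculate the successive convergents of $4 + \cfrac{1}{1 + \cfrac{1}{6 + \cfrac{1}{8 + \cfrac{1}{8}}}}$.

4/1, 5/1, 34/7, 277/57, 2250/463

Using the convergent recurrence p_i = a_i*p_{i-1} + p_{i-2}, q_i = a_i*q_{i-1} + q_{i-2} with p_{-2}=0, p_{-1}=1, q_{-2}=1, q_{-1}=0:
  i=0: a_0=4, p_0 = 4*1 + 0 = 4, q_0 = 4*0 + 1 = 1.
  i=1: a_1=1, p_1 = 1*4 + 1 = 5, q_1 = 1*1 + 0 = 1.
  i=2: a_2=6, p_2 = 6*5 + 4 = 34, q_2 = 6*1 + 1 = 7.
  i=3: a_3=8, p_3 = 8*34 + 5 = 277, q_3 = 8*7 + 1 = 57.
  i=4: a_4=8, p_4 = 8*277 + 34 = 2250, q_4 = 8*57 + 7 = 463.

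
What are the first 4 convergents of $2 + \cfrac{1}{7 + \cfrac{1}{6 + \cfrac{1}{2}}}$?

Using the convergent recurrence p_i = a_i*p_{i-1} + p_{i-2}, q_i = a_i*q_{i-1} + q_{i-2} with p_{-2}=0, p_{-1}=1, q_{-2}=1, q_{-1}=0:
  i=0: a_0=2, p_0 = 2*1 + 0 = 2, q_0 = 2*0 + 1 = 1.
  i=1: a_1=7, p_1 = 7*2 + 1 = 15, q_1 = 7*1 + 0 = 7.
  i=2: a_2=6, p_2 = 6*15 + 2 = 92, q_2 = 6*7 + 1 = 43.
  i=3: a_3=2, p_3 = 2*92 + 15 = 199, q_3 = 2*43 + 7 = 93.

2/1, 15/7, 92/43, 199/93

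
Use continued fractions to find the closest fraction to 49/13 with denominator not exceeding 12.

34/9

Expand x = 49/13 as a continued fraction with the Euclidean algorithm:
  49 = 3*13 + 10, so a_0 = 3.
  13 = 1*10 + 3, so a_1 = 1.
  10 = 3*3 + 1, so a_2 = 3.
  3 = 3*1 + 0, so a_3 = 3.
so x = [3; 1, 3, 3].
Convergents (p_i = a_i*p_{i-1} + p_{i-2}, q_i = a_i*q_{i-1} + q_{i-2} with p_{-2}=0, p_{-1}=1, q_{-2}=1, q_{-1}=0), until the denominator exceeds 12:
  i=0: a_0=3, p_0 = 3*1 + 0 = 3, q_0 = 3*0 + 1 = 1.
  i=1: a_1=1, p_1 = 1*3 + 1 = 4, q_1 = 1*1 + 0 = 1.
  i=2: a_2=3, p_2 = 3*4 + 3 = 15, q_2 = 3*1 + 1 = 4.
  i=3: a_3=3, p_3 = 3*15 + 4 = 49, q_3 = 3*4 + 1 = 13.
q_3 = 13 > 12, so the last convergent with denominator <= 12 is p_2/q_2 = 15/4.
The closest fraction with denominator <= 12 is either p_2/q_2 or the intermediate fraction (k*p_2 + p_1)/(k*q_2 + q_1) with the largest k >= 1 whose denominator stays <= 12; these approach x as k grows, and every other convergent or intermediate fraction in range is farther away.
Largest k: floor((12 - q_1)/q_2) = floor((12 - 1)/4) = 2.
That gives (2*15 + 4)/(2*4 + 1) = 34/9.
Compare the errors: |x - 15/4| = |49*4 - 15*13|/(13*4) = 1/52, and |x - 34/9| = |49*9 - 34*13|/(13*9) = 1/117.
Cross-multiplying, 1*52 = 52 < 117 = 1*117, so 1/117 is smaller: the intermediate fraction 34/9 is closer to x than 15/4.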